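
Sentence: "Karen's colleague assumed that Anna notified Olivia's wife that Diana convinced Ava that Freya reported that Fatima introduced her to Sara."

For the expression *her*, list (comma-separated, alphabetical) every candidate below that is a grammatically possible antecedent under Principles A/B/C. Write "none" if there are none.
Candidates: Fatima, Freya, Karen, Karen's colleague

*her* is a pronoun; Principle B requires it to be free in its binding domain — the clause headed by 'introduced'.
— Fatima: subject of the clause headed by 'introduced'; c-commands the pronoun within its binding domain — blocked (Principle B).
— Freya: subject of the clause headed by 'reported'; c-commands the pronoun but lies outside its binding domain — allowed.
— Karen: possessor inside the subject DP of the matrix clause; does not c-command the pronoun — Principle B does not apply; allowed.
— Karen's colleague: subject of the matrix clause; c-commands the pronoun but lies outside its binding domain — allowed.

Freya, Karen, Karen's colleague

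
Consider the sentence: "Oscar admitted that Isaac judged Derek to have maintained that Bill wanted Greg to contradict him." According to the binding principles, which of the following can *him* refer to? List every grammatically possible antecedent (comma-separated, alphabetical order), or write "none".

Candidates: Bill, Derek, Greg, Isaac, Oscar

Bill, Derek, Isaac, Oscar

*him* is a pronoun; Principle B requires it to be free in its binding domain — the clause headed by 'contradict'.
— Bill: subject of the clause headed by 'wanted'; c-commands the pronoun but lies outside its binding domain — allowed.
— Derek: subject of the clause headed by 'maintained'; c-commands the pronoun but lies outside its binding domain — allowed.
— Greg: subject of the clause headed by 'contradict'; c-commands the pronoun within its binding domain — blocked (Principle B).
— Isaac: subject of the clause headed by 'judged'; c-commands the pronoun but lies outside its binding domain — allowed.
— Oscar: subject of the matrix clause; c-commands the pronoun but lies outside its binding domain — allowed.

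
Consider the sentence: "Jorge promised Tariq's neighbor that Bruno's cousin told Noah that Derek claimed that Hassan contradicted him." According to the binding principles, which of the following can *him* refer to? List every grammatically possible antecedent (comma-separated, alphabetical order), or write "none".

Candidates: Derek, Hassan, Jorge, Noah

Derek, Jorge, Noah

*him* is a pronoun; Principle B requires it to be free in its binding domain — the clause headed by 'contradicted'.
— Derek: subject of the clause headed by 'claimed'; c-commands the pronoun but lies outside its binding domain — allowed.
— Hassan: subject of the clause headed by 'contradicted'; c-commands the pronoun within its binding domain — blocked (Principle B).
— Jorge: subject of the matrix clause; c-commands the pronoun but lies outside its binding domain — allowed.
— Noah: object of the clause headed by 'told'; c-commands the pronoun but lies outside its binding domain — allowed.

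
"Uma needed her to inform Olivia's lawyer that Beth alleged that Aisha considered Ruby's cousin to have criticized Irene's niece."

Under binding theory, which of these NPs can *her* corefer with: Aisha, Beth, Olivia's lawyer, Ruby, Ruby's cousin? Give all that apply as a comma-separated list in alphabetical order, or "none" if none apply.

none

*her* is a pronoun; Principle B requires it to be free in its binding domain — the matrix clause.
— Aisha: subject of the clause headed by 'considered'; is c-commanded by the pronoun; coreference would bind this R-expression — blocked (Principle C).
— Beth: subject of the clause headed by 'alleged'; is c-commanded by the pronoun; coreference would bind this R-expression — blocked (Principle C).
— Olivia's lawyer: object of the clause headed by 'inform'; is c-commanded by the pronoun; coreference would bind this R-expression — blocked (Principle C).
— Ruby: possessor inside the subject DP of the clause headed by 'criticized'; is c-commanded by the pronoun; coreference would bind this R-expression — blocked (Principle C).
— Ruby's cousin: subject of the clause headed by 'criticized'; is c-commanded by the pronoun; coreference would bind this R-expression — blocked (Principle C).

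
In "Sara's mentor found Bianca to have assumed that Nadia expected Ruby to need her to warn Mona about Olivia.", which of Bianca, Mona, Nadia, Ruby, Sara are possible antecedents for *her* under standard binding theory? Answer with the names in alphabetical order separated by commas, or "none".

*her* is a pronoun; Principle B requires it to be free in its binding domain — the clause headed by 'need'.
— Bianca: subject of the clause headed by 'assumed'; c-commands the pronoun but lies outside its binding domain — allowed.
— Mona: object of the clause headed by 'warn'; is c-commanded by the pronoun; coreference would bind this R-expression — blocked (Principle C).
— Nadia: subject of the clause headed by 'expected'; c-commands the pronoun but lies outside its binding domain — allowed.
— Ruby: subject of the clause headed by 'need'; c-commands the pronoun within its binding domain — blocked (Principle B).
— Sara: possessor inside the subject DP of the matrix clause; does not c-command the pronoun — Principle B does not apply; allowed.

Bianca, Nadia, Sara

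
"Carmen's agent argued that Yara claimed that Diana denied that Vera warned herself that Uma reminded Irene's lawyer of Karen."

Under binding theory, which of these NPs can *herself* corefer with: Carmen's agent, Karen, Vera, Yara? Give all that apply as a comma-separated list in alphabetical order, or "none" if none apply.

Vera

*herself* is a reflexive; Principle A requires it to be bound within its binding domain — the clause headed by 'warned'.
— Carmen's agent: subject of the matrix clause; c-commands the reflexive but lies outside its binding domain — cannot bind it (Principle A).
— Karen: second object of the clause headed by 'reminded'; does not c-command the reflexive — cannot bind it (Principle A).
— Vera: subject of the clause headed by 'warned'; c-commands the reflexive within its binding domain — allowed (Principle A).
— Yara: subject of the clause headed by 'claimed'; c-commands the reflexive but lies outside its binding domain — cannot bind it (Principle A).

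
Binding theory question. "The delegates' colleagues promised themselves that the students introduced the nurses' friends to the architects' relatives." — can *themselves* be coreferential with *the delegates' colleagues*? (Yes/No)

Yes

*themselves* is a reflexive; Principle A requires it to be bound within its binding domain — the matrix clause.
— the delegates' colleagues: subject of the matrix clause; c-commands the reflexive within its binding domain — allowed (Principle A).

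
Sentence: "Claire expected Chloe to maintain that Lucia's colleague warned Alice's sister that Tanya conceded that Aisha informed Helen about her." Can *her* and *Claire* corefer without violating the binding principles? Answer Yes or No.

*Claire* is an R-expression; Principle C requires it to be free (not bound by any c-commanding expression).
— her: second object of the clause headed by 'informed'; the pronoun does not c-command the R-expression — coreference allowed.

Yes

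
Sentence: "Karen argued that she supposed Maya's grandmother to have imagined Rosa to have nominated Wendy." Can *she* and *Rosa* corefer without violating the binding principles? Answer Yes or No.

No

*Rosa* is an R-expression; Principle C requires it to be free (not bound by any c-commanding expression).
— she: subject of the clause headed by 'supposed'; the pronoun c-commands the R-expression — coreference blocked (Principle C).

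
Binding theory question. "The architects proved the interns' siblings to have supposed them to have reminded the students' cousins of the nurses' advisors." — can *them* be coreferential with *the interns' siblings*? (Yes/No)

No

*them* is a pronoun; Principle B requires it to be free in its binding domain — the clause headed by 'supposed'.
— the interns' siblings: subject of the clause headed by 'supposed'; c-commands the pronoun within its binding domain — blocked (Principle B).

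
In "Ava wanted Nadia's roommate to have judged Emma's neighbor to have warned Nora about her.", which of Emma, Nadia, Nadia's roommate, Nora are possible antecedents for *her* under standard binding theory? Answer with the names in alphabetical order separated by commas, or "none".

Emma, Nadia, Nadia's roommate

*her* is a pronoun; Principle B requires it to be free in its binding domain — the clause headed by 'warned'.
— Emma: possessor inside the subject DP of the clause headed by 'warned'; does not c-command the pronoun — Principle B does not apply; allowed.
— Nadia: possessor inside the subject DP of the clause headed by 'judged'; does not c-command the pronoun — Principle B does not apply; allowed.
— Nadia's roommate: subject of the clause headed by 'judged'; c-commands the pronoun but lies outside its binding domain — allowed.
— Nora: object of the clause headed by 'warned'; c-commands the pronoun within its binding domain — blocked (Principle B).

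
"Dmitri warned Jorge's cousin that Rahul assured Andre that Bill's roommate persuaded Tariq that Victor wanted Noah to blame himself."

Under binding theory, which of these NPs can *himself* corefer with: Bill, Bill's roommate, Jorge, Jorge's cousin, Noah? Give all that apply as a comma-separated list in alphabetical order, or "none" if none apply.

*himself* is a reflexive; Principle A requires it to be bound within its binding domain — the clause headed by 'blame'.
— Bill: possessor inside the subject DP of the clause headed by 'persuaded'; does not c-command the reflexive — cannot bind it (Principle A).
— Bill's roommate: subject of the clause headed by 'persuaded'; c-commands the reflexive but lies outside its binding domain — cannot bind it (Principle A).
— Jorge: possessor inside the object DP of the matrix clause; does not c-command the reflexive — cannot bind it (Principle A).
— Jorge's cousin: object of the matrix clause; c-commands the reflexive but lies outside its binding domain — cannot bind it (Principle A).
— Noah: subject of the clause headed by 'blame'; c-commands the reflexive within its binding domain — allowed (Principle A).

Noah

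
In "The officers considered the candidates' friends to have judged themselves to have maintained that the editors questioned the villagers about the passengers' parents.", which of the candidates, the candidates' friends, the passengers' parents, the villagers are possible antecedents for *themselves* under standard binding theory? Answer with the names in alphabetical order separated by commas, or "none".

*themselves* is a reflexive; Principle A requires it to be bound within its binding domain — the clause headed by 'judged'.
— the candidates: possessor inside the subject DP of the clause headed by 'judged'; does not c-command the reflexive — cannot bind it (Principle A).
— the candidates' friends: subject of the clause headed by 'judged'; c-commands the reflexive within its binding domain — allowed (Principle A).
— the passengers' parents: second object of the clause headed by 'questioned'; does not c-command the reflexive — cannot bind it (Principle A).
— the villagers: object of the clause headed by 'questioned'; does not c-command the reflexive — cannot bind it (Principle A).

the candidates' friends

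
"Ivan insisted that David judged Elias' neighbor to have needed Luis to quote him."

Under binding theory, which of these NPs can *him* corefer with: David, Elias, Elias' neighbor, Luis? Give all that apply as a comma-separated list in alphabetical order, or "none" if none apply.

David, Elias, Elias' neighbor

*him* is a pronoun; Principle B requires it to be free in its binding domain — the clause headed by 'quote'.
— David: subject of the clause headed by 'judged'; c-commands the pronoun but lies outside its binding domain — allowed.
— Elias: possessor inside the subject DP of the clause headed by 'needed'; does not c-command the pronoun — Principle B does not apply; allowed.
— Elias' neighbor: subject of the clause headed by 'needed'; c-commands the pronoun but lies outside its binding domain — allowed.
— Luis: subject of the clause headed by 'quote'; c-commands the pronoun within its binding domain — blocked (Principle B).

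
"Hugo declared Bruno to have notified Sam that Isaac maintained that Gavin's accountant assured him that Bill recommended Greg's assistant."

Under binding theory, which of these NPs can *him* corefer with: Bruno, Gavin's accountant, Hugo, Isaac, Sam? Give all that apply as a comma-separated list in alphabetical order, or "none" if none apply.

*him* is a pronoun; Principle B requires it to be free in its binding domain — the clause headed by 'assured'.
— Bruno: subject of the clause headed by 'notified'; c-commands the pronoun but lies outside its binding domain — allowed.
— Gavin's accountant: subject of the clause headed by 'assured'; c-commands the pronoun within its binding domain — blocked (Principle B).
— Hugo: subject of the matrix clause; c-commands the pronoun but lies outside its binding domain — allowed.
— Isaac: subject of the clause headed by 'maintained'; c-commands the pronoun but lies outside its binding domain — allowed.
— Sam: object of the clause headed by 'notified'; c-commands the pronoun but lies outside its binding domain — allowed.

Bruno, Hugo, Isaac, Sam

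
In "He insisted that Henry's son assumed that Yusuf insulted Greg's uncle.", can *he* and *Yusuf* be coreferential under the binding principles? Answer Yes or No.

No

*Yusuf* is an R-expression; Principle C requires it to be free (not bound by any c-commanding expression).
— he: subject of the matrix clause; the pronoun c-commands the R-expression — coreference blocked (Principle C).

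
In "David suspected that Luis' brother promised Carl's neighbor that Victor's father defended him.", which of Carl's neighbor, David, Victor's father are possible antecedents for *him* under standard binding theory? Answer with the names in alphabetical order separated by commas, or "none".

*him* is a pronoun; Principle B requires it to be free in its binding domain — the clause headed by 'defended'.
— Carl's neighbor: object of the clause headed by 'promised'; c-commands the pronoun but lies outside its binding domain — allowed.
— David: subject of the matrix clause; c-commands the pronoun but lies outside its binding domain — allowed.
— Victor's father: subject of the clause headed by 'defended'; c-commands the pronoun within its binding domain — blocked (Principle B).

Carl's neighbor, David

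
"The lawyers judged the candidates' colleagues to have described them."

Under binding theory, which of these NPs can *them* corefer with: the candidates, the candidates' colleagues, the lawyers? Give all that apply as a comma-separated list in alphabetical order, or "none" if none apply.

the candidates, the lawyers

*them* is a pronoun; Principle B requires it to be free in its binding domain — the clause headed by 'described'.
— the candidates: possessor inside the subject DP of the clause headed by 'described'; does not c-command the pronoun — Principle B does not apply; allowed.
— the candidates' colleagues: subject of the clause headed by 'described'; c-commands the pronoun within its binding domain — blocked (Principle B).
— the lawyers: subject of the matrix clause; c-commands the pronoun but lies outside its binding domain — allowed.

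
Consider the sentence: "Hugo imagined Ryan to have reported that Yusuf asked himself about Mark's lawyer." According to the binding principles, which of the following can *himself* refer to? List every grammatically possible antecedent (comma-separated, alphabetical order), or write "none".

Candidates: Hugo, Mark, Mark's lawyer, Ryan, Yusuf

Yusuf

*himself* is a reflexive; Principle A requires it to be bound within its binding domain — the clause headed by 'asked'.
— Hugo: subject of the matrix clause; c-commands the reflexive but lies outside its binding domain — cannot bind it (Principle A).
— Mark: possessor inside the second object DP of the clause headed by 'asked'; does not c-command the reflexive — cannot bind it (Principle A).
— Mark's lawyer: second object of the clause headed by 'asked'; does not c-command the reflexive — cannot bind it (Principle A).
— Ryan: subject of the clause headed by 'reported'; c-commands the reflexive but lies outside its binding domain — cannot bind it (Principle A).
— Yusuf: subject of the clause headed by 'asked'; c-commands the reflexive within its binding domain — allowed (Principle A).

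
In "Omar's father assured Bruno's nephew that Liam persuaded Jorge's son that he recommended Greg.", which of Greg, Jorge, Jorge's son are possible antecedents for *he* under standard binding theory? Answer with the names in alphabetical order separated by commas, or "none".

*he* is a pronoun; Principle B requires it to be free in its binding domain — the clause headed by 'recommended'.
— Greg: object of the clause headed by 'recommended'; is c-commanded by the pronoun; coreference would bind this R-expression — blocked (Principle C).
— Jorge: possessor inside the object DP of the clause headed by 'persuaded'; does not c-command the pronoun — Principle B does not apply; allowed.
— Jorge's son: object of the clause headed by 'persuaded'; c-commands the pronoun but lies outside its binding domain — allowed.

Jorge, Jorge's son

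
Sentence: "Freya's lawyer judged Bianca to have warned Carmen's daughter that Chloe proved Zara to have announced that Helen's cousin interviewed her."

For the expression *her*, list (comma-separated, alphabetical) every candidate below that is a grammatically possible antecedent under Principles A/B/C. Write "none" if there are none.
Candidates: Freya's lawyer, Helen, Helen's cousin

Freya's lawyer, Helen

*her* is a pronoun; Principle B requires it to be free in its binding domain — the clause headed by 'interviewed'.
— Freya's lawyer: subject of the matrix clause; c-commands the pronoun but lies outside its binding domain — allowed.
— Helen: possessor inside the subject DP of the clause headed by 'interviewed'; does not c-command the pronoun — Principle B does not apply; allowed.
— Helen's cousin: subject of the clause headed by 'interviewed'; c-commands the pronoun within its binding domain — blocked (Principle B).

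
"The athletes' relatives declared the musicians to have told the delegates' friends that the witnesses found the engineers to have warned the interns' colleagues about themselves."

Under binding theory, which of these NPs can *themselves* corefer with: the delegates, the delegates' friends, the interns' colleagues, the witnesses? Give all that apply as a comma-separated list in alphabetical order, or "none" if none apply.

the interns' colleagues

*themselves* is a reflexive; Principle A requires it to be bound within its binding domain — the clause headed by 'warned'.
— the delegates: possessor inside the object DP of the clause headed by 'told'; does not c-command the reflexive — cannot bind it (Principle A).
— the delegates' friends: object of the clause headed by 'told'; c-commands the reflexive but lies outside its binding domain — cannot bind it (Principle A).
— the interns' colleagues: object of the clause headed by 'warned'; c-commands the reflexive within its binding domain — allowed (Principle A).
— the witnesses: subject of the clause headed by 'found'; c-commands the reflexive but lies outside its binding domain — cannot bind it (Principle A).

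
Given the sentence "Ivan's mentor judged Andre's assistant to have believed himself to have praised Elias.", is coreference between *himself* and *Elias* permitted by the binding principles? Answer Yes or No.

No

*himself* is a reflexive; Principle A requires it to be bound within its binding domain — the clause headed by 'believed'.
— Elias: object of the clause headed by 'praised'; does not c-command the reflexive — cannot bind it (Principle A).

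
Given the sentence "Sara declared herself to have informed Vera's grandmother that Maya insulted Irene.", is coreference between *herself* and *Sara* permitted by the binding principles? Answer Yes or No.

*herself* is a reflexive; Principle A requires it to be bound within its binding domain — the matrix clause.
— Sara: subject of the matrix clause; c-commands the reflexive within its binding domain — allowed (Principle A).

Yes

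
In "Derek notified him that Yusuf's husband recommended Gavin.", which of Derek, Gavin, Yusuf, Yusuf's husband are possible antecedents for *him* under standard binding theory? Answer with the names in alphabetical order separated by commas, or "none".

*him* is a pronoun; Principle B requires it to be free in its binding domain — the matrix clause.
— Derek: subject of the matrix clause; c-commands the pronoun within its binding domain — blocked (Principle B).
— Gavin: object of the clause headed by 'recommended'; is c-commanded by the pronoun; coreference would bind this R-expression — blocked (Principle C).
— Yusuf: possessor inside the subject DP of the clause headed by 'recommended'; is c-commanded by the pronoun; coreference would bind this R-expression — blocked (Principle C).
— Yusuf's husband: subject of the clause headed by 'recommended'; is c-commanded by the pronoun; coreference would bind this R-expression — blocked (Principle C).

none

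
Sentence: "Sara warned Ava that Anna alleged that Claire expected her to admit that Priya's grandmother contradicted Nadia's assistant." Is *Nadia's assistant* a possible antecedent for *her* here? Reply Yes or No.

*her* is a pronoun; Principle B requires it to be free in its binding domain — the clause headed by 'expected'.
— Nadia's assistant: object of the clause headed by 'contradicted'; is c-commanded by the pronoun; coreference would bind this R-expression — blocked (Principle C).

No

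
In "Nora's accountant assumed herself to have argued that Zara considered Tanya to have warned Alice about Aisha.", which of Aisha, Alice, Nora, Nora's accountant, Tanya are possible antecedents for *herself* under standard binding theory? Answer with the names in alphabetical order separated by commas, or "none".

*herself* is a reflexive; Principle A requires it to be bound within its binding domain — the matrix clause.
— Aisha: second object of the clause headed by 'warned'; does not c-command the reflexive — cannot bind it (Principle A).
— Alice: object of the clause headed by 'warned'; does not c-command the reflexive — cannot bind it (Principle A).
— Nora: possessor inside the subject DP of the matrix clause; does not c-command the reflexive — cannot bind it (Principle A).
— Nora's accountant: subject of the matrix clause; c-commands the reflexive within its binding domain — allowed (Principle A).
— Tanya: subject of the clause headed by 'warned'; does not c-command the reflexive — cannot bind it (Principle A).

Nora's accountant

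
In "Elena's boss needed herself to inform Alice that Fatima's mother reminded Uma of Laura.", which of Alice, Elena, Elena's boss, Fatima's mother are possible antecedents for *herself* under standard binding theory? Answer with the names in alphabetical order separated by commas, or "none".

*herself* is a reflexive; Principle A requires it to be bound within its binding domain — the matrix clause.
— Alice: object of the clause headed by 'inform'; does not c-command the reflexive — cannot bind it (Principle A).
— Elena: possessor inside the subject DP of the matrix clause; does not c-command the reflexive — cannot bind it (Principle A).
— Elena's boss: subject of the matrix clause; c-commands the reflexive within its binding domain — allowed (Principle A).
— Fatima's mother: subject of the clause headed by 'reminded'; does not c-command the reflexive — cannot bind it (Principle A).

Elena's boss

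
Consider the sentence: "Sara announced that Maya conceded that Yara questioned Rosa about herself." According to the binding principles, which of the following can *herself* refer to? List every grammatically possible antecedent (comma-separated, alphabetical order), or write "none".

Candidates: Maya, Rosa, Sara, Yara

Rosa, Yara

*herself* is a reflexive; Principle A requires it to be bound within its binding domain — the clause headed by 'questioned'.
— Maya: subject of the clause headed by 'conceded'; c-commands the reflexive but lies outside its binding domain — cannot bind it (Principle A).
— Rosa: object of the clause headed by 'questioned'; c-commands the reflexive within its binding domain — allowed (Principle A).
— Sara: subject of the matrix clause; c-commands the reflexive but lies outside its binding domain — cannot bind it (Principle A).
— Yara: subject of the clause headed by 'questioned'; c-commands the reflexive within its binding domain — allowed (Principle A).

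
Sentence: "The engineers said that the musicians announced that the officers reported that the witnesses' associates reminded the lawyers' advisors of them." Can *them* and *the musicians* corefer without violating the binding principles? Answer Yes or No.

Yes

*the musicians* is an R-expression; Principle C requires it to be free (not bound by any c-commanding expression).
— them: second object of the clause headed by 'reminded'; the pronoun does not c-command the R-expression — coreference allowed.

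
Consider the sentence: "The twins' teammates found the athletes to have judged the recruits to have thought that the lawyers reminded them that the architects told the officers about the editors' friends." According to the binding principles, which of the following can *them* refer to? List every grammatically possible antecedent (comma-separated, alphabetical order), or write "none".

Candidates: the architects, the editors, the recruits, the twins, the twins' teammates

the recruits, the twins, the twins' teammates

*them* is a pronoun; Principle B requires it to be free in its binding domain — the clause headed by 'reminded'.
— the architects: subject of the clause headed by 'told'; is c-commanded by the pronoun; coreference would bind this R-expression — blocked (Principle C).
— the editors: possessor inside the second object DP of the clause headed by 'told'; is c-commanded by the pronoun; coreference would bind this R-expression — blocked (Principle C).
— the recruits: subject of the clause headed by 'thought'; c-commands the pronoun but lies outside its binding domain — allowed.
— the twins: possessor inside the subject DP of the matrix clause; does not c-command the pronoun — Principle B does not apply; allowed.
— the twins' teammates: subject of the matrix clause; c-commands the pronoun but lies outside its binding domain — allowed.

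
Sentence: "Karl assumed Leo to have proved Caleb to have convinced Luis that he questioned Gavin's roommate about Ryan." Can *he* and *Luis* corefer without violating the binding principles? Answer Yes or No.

Yes

*Luis* is an R-expression; Principle C requires it to be free (not bound by any c-commanding expression).
— he: subject of the clause headed by 'questioned'; the pronoun does not c-command the R-expression — coreference allowed.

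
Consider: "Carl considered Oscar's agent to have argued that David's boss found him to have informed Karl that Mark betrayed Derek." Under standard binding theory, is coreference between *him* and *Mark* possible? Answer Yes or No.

*Mark* is an R-expression; Principle C requires it to be free (not bound by any c-commanding expression).
— him: subject of the clause headed by 'informed'; the pronoun c-commands the R-expression — coreference blocked (Principle C).

No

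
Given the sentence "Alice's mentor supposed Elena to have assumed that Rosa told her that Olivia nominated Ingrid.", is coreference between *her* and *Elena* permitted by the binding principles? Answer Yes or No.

Yes

*her* is a pronoun; Principle B requires it to be free in its binding domain — the clause headed by 'told'.
— Elena: subject of the clause headed by 'assumed'; c-commands the pronoun but lies outside its binding domain — allowed.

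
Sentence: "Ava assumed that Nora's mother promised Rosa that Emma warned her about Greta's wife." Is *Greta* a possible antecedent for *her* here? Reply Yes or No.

*her* is a pronoun; Principle B requires it to be free in its binding domain — the clause headed by 'warned'.
— Greta: possessor inside the second object DP of the clause headed by 'warned'; is c-commanded by the pronoun; coreference would bind this R-expression — blocked (Principle C).

No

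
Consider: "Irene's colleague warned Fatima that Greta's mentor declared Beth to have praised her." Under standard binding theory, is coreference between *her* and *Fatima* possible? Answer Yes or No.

*Fatima* is an R-expression; Principle C requires it to be free (not bound by any c-commanding expression).
— her: object of the clause headed by 'praised'; the pronoun does not c-command the R-expression — coreference allowed.

Yes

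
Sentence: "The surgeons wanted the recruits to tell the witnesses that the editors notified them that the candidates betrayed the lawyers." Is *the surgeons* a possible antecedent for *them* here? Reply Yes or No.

*them* is a pronoun; Principle B requires it to be free in its binding domain — the clause headed by 'notified'.
— the surgeons: subject of the matrix clause; c-commands the pronoun but lies outside its binding domain — allowed.

Yes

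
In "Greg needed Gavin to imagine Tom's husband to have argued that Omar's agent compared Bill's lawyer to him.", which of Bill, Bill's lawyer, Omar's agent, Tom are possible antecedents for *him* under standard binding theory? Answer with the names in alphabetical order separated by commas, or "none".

*him* is a pronoun; Principle B requires it to be free in its binding domain — the clause headed by 'compared'.
— Bill: possessor inside the object DP of the clause headed by 'compared'; does not c-command the pronoun — Principle B does not apply; allowed.
— Bill's lawyer: object of the clause headed by 'compared'; c-commands the pronoun within its binding domain — blocked (Principle B).
— Omar's agent: subject of the clause headed by 'compared'; c-commands the pronoun within its binding domain — blocked (Principle B).
— Tom: possessor inside the subject DP of the clause headed by 'argued'; does not c-command the pronoun — Principle B does not apply; allowed.

Bill, Tom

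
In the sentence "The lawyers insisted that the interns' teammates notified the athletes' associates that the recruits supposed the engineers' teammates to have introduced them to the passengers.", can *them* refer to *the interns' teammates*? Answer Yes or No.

Yes

*them* is a pronoun; Principle B requires it to be free in its binding domain — the clause headed by 'introduced'.
— the interns' teammates: subject of the clause headed by 'notified'; c-commands the pronoun but lies outside its binding domain — allowed.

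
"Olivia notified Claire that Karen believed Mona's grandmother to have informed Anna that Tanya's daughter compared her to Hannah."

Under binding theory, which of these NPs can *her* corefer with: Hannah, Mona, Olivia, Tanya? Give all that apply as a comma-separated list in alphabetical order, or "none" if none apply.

*her* is a pronoun; Principle B requires it to be free in its binding domain — the clause headed by 'compared'.
— Hannah: second object of the clause headed by 'compared'; is c-commanded by the pronoun; coreference would bind this R-expression — blocked (Principle C).
— Mona: possessor inside the subject DP of the clause headed by 'informed'; does not c-command the pronoun — Principle B does not apply; allowed.
— Olivia: subject of the matrix clause; c-commands the pronoun but lies outside its binding domain — allowed.
— Tanya: possessor inside the subject DP of the clause headed by 'compared'; does not c-command the pronoun — Principle B does not apply; allowed.

Mona, Olivia, Tanya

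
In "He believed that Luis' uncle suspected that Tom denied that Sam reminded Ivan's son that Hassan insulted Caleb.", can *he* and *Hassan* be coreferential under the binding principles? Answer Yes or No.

*Hassan* is an R-expression; Principle C requires it to be free (not bound by any c-commanding expression).
— he: subject of the matrix clause; the pronoun c-commands the R-expression — coreference blocked (Principle C).

No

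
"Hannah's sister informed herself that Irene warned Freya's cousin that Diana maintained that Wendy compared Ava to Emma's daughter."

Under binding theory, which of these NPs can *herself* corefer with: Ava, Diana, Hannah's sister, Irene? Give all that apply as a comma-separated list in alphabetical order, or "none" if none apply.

Hannah's sister

*herself* is a reflexive; Principle A requires it to be bound within its binding domain — the matrix clause.
— Ava: object of the clause headed by 'compared'; does not c-command the reflexive — cannot bind it (Principle A).
— Diana: subject of the clause headed by 'maintained'; does not c-command the reflexive — cannot bind it (Principle A).
— Hannah's sister: subject of the matrix clause; c-commands the reflexive within its binding domain — allowed (Principle A).
— Irene: subject of the clause headed by 'warned'; does not c-command the reflexive — cannot bind it (Principle A).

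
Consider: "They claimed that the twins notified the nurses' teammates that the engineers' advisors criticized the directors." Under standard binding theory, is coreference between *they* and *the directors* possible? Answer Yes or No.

No

*the directors* is an R-expression; Principle C requires it to be free (not bound by any c-commanding expression).
— they: subject of the matrix clause; the pronoun c-commands the R-expression — coreference blocked (Principle C).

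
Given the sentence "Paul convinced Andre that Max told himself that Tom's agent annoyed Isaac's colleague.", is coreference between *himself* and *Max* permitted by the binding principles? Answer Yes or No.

*himself* is a reflexive; Principle A requires it to be bound within its binding domain — the clause headed by 'told'.
— Max: subject of the clause headed by 'told'; c-commands the reflexive within its binding domain — allowed (Principle A).

Yes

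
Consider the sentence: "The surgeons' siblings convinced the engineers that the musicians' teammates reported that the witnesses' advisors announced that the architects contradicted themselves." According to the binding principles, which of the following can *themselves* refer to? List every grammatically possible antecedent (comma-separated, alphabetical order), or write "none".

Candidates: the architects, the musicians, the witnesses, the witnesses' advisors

*themselves* is a reflexive; Principle A requires it to be bound within its binding domain — the clause headed by 'contradicted'.
— the architects: subject of the clause headed by 'contradicted'; c-commands the reflexive within its binding domain — allowed (Principle A).
— the musicians: possessor inside the subject DP of the clause headed by 'reported'; does not c-command the reflexive — cannot bind it (Principle A).
— the witnesses: possessor inside the subject DP of the clause headed by 'announced'; does not c-command the reflexive — cannot bind it (Principle A).
— the witnesses' advisors: subject of the clause headed by 'announced'; c-commands the reflexive but lies outside its binding domain — cannot bind it (Principle A).

the architects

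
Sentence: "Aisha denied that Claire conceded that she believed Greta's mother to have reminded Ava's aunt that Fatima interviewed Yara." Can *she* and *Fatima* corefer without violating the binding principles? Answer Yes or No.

No

*Fatima* is an R-expression; Principle C requires it to be free (not bound by any c-commanding expression).
— she: subject of the clause headed by 'believed'; the pronoun c-commands the R-expression — coreference blocked (Principle C).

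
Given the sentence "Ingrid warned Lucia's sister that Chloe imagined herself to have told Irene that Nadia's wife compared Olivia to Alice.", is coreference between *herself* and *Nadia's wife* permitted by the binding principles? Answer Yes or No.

No

*herself* is a reflexive; Principle A requires it to be bound within its binding domain — the clause headed by 'imagined'.
— Nadia's wife: subject of the clause headed by 'compared'; does not c-command the reflexive — cannot bind it (Principle A).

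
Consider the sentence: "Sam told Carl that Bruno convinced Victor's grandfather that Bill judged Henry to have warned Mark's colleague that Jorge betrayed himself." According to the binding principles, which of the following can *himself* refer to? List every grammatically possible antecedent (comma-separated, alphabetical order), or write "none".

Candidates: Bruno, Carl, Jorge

*himself* is a reflexive; Principle A requires it to be bound within its binding domain — the clause headed by 'betrayed'.
— Bruno: subject of the clause headed by 'convinced'; c-commands the reflexive but lies outside its binding domain — cannot bind it (Principle A).
— Carl: object of the matrix clause; c-commands the reflexive but lies outside its binding domain — cannot bind it (Principle A).
— Jorge: subject of the clause headed by 'betrayed'; c-commands the reflexive within its binding domain — allowed (Principle A).

Jorge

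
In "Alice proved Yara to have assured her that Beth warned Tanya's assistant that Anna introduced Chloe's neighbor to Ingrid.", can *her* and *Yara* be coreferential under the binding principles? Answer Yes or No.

*Yara* is an R-expression; Principle C requires it to be free (not bound by any c-commanding expression).
— her: object of the clause headed by 'assured'; the R-expression locally c-commands the pronoun — coreference blocked (Principle B on the pronoun).

No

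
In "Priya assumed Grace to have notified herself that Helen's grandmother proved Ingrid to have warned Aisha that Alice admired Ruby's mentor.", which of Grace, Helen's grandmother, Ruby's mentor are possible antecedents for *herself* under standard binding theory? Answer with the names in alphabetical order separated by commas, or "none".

Grace

*herself* is a reflexive; Principle A requires it to be bound within its binding domain — the clause headed by 'notified'.
— Grace: subject of the clause headed by 'notified'; c-commands the reflexive within its binding domain — allowed (Principle A).
— Helen's grandmother: subject of the clause headed by 'proved'; does not c-command the reflexive — cannot bind it (Principle A).
— Ruby's mentor: object of the clause headed by 'admired'; does not c-command the reflexive — cannot bind it (Principle A).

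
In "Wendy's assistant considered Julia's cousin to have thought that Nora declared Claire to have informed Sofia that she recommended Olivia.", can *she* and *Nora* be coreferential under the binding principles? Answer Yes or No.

Yes

*Nora* is an R-expression; Principle C requires it to be free (not bound by any c-commanding expression).
— she: subject of the clause headed by 'recommended'; the pronoun does not c-command the R-expression — coreference allowed.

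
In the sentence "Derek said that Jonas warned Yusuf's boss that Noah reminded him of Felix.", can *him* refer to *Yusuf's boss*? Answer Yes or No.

*him* is a pronoun; Principle B requires it to be free in its binding domain — the clause headed by 'reminded'.
— Yusuf's boss: object of the clause headed by 'warned'; c-commands the pronoun but lies outside its binding domain — allowed.

Yes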